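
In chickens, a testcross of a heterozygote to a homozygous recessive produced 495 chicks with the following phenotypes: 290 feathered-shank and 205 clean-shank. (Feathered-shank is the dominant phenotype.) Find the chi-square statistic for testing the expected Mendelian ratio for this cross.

14.596

A testcross of a heterozygote (Aa × aa) gives a 1:1 phenotypic ratio.
Total ratio parts = 2. Expected numbers out of 495:
  feathered-shank: 495 × 1/2 = 247.5
  clean-shank: 495 × 1/2 = 247.5
χ² = Σ (O − E)² / E
  feathered-shank: (290 − 247.5)² / 247.5 = 7.2980
  clean-shank: (205 − 247.5)² / 247.5 = 7.2980
χ² = 7.2980 + 7.2980 = 14.596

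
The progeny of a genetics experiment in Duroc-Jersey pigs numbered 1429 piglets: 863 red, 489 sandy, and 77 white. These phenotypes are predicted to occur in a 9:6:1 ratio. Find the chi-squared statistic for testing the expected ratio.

Expected counts for N = 1429 under a 9:6:1 ratio (total parts = 16):
  red: 1429 × 9/16 = 803.8125
  sandy: 1429 × 6/16 = 535.875
  white: 1429 × 1/16 = 89.3125
χ² = Σ (O − E)² / E
  red: (863 − 803.8125)² / 803.8125 = 4.3582
  sandy: (489 − 535.875)² / 535.875 = 4.1003
  white: (77 − 89.3125)² / 89.3125 = 1.6974
χ² = 4.3582 + 4.1003 + 1.6974 = 10.1559 ≈ 10.156

10.156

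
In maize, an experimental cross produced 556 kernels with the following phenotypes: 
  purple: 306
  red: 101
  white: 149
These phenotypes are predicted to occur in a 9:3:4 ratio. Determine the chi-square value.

Under the 9:3:4 hypothesis (Σ ratio = 16, N = 556):
  purple: 556 × 9/16 = 312.75
  red: 556 × 3/16 = 104.25
  white: 556 × 4/16 = 139
χ² = Σ (O − E)² / E
  purple: (306 − 312.75)² / 312.75 = 0.1457
  red: (101 − 104.25)² / 104.25 = 0.1013
  white: (149 − 139)² / 139 = 0.7194
χ² = 0.1457 + 0.1013 + 0.7194 = 0.9664 ≈ 0.966

0.966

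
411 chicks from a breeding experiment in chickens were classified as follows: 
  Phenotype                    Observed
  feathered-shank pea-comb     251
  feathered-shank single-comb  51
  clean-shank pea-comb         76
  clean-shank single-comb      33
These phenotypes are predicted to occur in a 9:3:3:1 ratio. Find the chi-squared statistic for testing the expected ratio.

Total ratio parts = 16. Expected numbers out of 411:
  feathered-shank pea-comb: 411 × 9/16 = 231.1875
  feathered-shank single-comb: 411 × 3/16 = 77.0625
  clean-shank pea-comb: 411 × 3/16 = 77.0625
  clean-shank single-comb: 411 × 1/16 = 25.6875
χ² = Σ (O − E)² / E
  feathered-shank pea-comb: (251 − 231.1875)² / 231.1875 = 1.6979
  feathered-shank single-comb: (51 − 77.0625)² / 77.0625 = 8.8143
  clean-shank pea-comb: (76 − 77.0625)² / 77.0625 = 0.0146
  clean-shank single-comb: (33 − 25.6875)² / 25.6875 = 2.0817
χ² = 1.6979 + 8.8143 + 0.0146 + 2.0817 = 12.6085 ≈ 12.609

12.609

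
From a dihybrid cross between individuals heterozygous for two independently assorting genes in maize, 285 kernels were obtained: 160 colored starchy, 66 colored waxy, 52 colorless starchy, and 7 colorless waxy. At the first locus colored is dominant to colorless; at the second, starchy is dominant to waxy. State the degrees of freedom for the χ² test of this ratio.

3

A dihybrid F₂ with independent assortment and complete dominance at both loci gives a 9:3:3:1 phenotypic ratio.
A goodness-of-fit test with 4 phenotype classes has df = 4 − 1 = 3.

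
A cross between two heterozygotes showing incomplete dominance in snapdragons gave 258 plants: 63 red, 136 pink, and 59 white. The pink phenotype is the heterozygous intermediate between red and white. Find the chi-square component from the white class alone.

0.469

With incomplete dominance, a heterozygote × heterozygote cross gives a 1:2:1 phenotypic ratio.
Expected counts for N = 258 under a 1:2:1 ratio (total parts = 4):
  red: 258 × 1/4 = 64.5
  pink: 258 × 2/4 = 129
  white: 258 × 1/4 = 64.5
Contribution of white: (59 − 64.5)² / 64.5 = 0.4690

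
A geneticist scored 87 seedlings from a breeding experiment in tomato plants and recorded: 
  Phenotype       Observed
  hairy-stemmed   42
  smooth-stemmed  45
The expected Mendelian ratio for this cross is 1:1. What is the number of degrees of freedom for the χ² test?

A goodness-of-fit test with 2 phenotype classes has df = 2 − 1 = 1.

1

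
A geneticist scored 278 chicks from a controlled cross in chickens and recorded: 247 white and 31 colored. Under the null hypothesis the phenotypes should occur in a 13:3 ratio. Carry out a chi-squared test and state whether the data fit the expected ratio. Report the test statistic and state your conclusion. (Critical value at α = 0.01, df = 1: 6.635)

The 13:3 ratio has 16 parts, so with N = 278 the expected counts are:
  white: 278 × 13/16 = 225.875
  colored: 278 × 3/16 = 52.125
χ² = Σ (O − E)² / E
  white: (247 − 225.875)² / 225.875 = 1.9757
  colored: (31 − 52.125)² / 52.125 = 8.5615
χ² = 1.9757 + 8.5615 = 10.5372 ≈ 10.537
Degrees of freedom = 2 − 1 = 1; critical value at α = 0.01 is 6.635.
Since 10.537 > 6.635, we reject the null hypothesis — the data do not fit the 13:3 ratio.

10.537; not consistent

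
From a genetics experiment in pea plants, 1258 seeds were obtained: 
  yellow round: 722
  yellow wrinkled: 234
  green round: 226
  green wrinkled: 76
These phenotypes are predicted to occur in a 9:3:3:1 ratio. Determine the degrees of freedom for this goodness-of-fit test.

3

A goodness-of-fit test with 4 phenotype classes has df = 4 − 1 = 3.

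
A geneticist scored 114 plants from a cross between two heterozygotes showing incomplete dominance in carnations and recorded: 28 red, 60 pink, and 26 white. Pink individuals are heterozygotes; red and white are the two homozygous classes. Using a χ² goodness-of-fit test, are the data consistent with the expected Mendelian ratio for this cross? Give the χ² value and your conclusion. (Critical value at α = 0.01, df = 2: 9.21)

0.386; consistent

With incomplete dominance, a heterozygote × heterozygote cross gives a 1:2:1 phenotypic ratio.
Under the 1:2:1 hypothesis (Σ ratio = 4, N = 114):
  red: 114 × 1/4 = 28.5
  pink: 114 × 2/4 = 57
  white: 114 × 1/4 = 28.5
χ² = Σ (O − E)² / E
  red: (28 − 28.5)² / 28.5 = 0.0088
  pink: (60 − 57)² / 57 = 0.1579
  white: (26 − 28.5)² / 28.5 = 0.2193
χ² = 0.0088 + 0.1579 + 0.2193 = 0.386
Degrees of freedom = 3 − 1 = 2; critical value at α = 0.01 is 9.21.
Since 0.386 < 9.21, we fail to reject the null hypothesis — the data are consistent with the 1:2:1 ratio.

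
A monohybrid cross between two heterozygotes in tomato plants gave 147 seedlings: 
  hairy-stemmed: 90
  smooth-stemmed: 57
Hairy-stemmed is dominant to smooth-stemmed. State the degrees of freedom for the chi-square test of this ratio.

For a monohybrid cross between heterozygotes with complete dominance, the expected phenotypic ratio is 3:1.
A goodness-of-fit test with 2 phenotype classes has df = 2 − 1 = 1.

1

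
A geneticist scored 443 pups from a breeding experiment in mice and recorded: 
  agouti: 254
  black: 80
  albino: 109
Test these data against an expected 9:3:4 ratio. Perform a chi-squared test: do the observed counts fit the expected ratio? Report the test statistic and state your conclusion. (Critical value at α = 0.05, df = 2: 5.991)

0.234; consistent

The 9:3:4 ratio has 16 parts, so with N = 443 the expected counts are:
  agouti: 443 × 9/16 = 249.1875
  black: 443 × 3/16 = 83.0625
  albino: 443 × 4/16 = 110.75
χ² = Σ (O − E)² / E
  agouti: (254 − 249.1875)² / 249.1875 = 0.0929
  black: (80 − 83.0625)² / 83.0625 = 0.1129
  albino: (109 − 110.75)² / 110.75 = 0.0277
χ² = 0.0929 + 0.1129 + 0.0277 = 0.2335 ≈ 0.234
Degrees of freedom = 3 − 1 = 2; critical value at α = 0.05 is 5.991.
Since 0.234 < 5.991, we fail to reject the null hypothesis — the data are consistent with the 9:3:4 ratio.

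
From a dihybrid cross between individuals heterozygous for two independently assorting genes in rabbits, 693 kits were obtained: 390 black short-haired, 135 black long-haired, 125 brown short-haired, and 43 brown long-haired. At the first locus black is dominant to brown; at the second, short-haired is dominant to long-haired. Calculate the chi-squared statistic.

0.387

A dihybrid F₂ with independent assortment and complete dominance at both loci gives a 9:3:3:1 phenotypic ratio.
Total ratio parts = 16. Expected numbers out of 693:
  black short-haired: 693 × 9/16 = 389.8125
  black long-haired: 693 × 3/16 = 129.9375
  brown short-haired: 693 × 3/16 = 129.9375
  brown long-haired: 693 × 1/16 = 43.3125
χ² = Σ (O − E)² / E
  black short-haired: (390 − 389.8125)² / 389.8125 = 0.0001
  black long-haired: (135 − 129.9375)² / 129.9375 = 0.1972
  brown short-haired: (125 − 129.9375)² / 129.9375 = 0.1876
  brown long-haired: (43 − 43.3125)² / 43.3125 = 0.0023
χ² = 0.0001 + 0.1972 + 0.1876 + 0.0023 = 0.3872 ≈ 0.387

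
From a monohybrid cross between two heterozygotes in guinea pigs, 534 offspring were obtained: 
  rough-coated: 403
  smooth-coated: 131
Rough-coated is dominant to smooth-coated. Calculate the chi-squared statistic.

0.062

For a monohybrid cross between heterozygotes with complete dominance, the expected phenotypic ratio is 3:1.
Expected counts for N = 534 under a 3:1 ratio (total parts = 4):
  rough-coated: 534 × 3/4 = 400.5
  smooth-coated: 534 × 1/4 = 133.5
χ² = Σ (O − E)² / E
  rough-coated: (403 − 400.5)² / 400.5 = 0.0156
  smooth-coated: (131 − 133.5)² / 133.5 = 0.0468
χ² = 0.0156 + 0.0468 = 0.0624 ≈ 0.062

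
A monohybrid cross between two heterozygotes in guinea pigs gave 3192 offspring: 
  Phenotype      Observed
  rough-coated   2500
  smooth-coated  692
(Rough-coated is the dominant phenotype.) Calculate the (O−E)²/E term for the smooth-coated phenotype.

For a monohybrid cross between heterozygotes with complete dominance, the expected phenotypic ratio is 3:1.
Expected counts for N = 3192 under a 3:1 ratio (total parts = 4):
  rough-coated: 3192 × 3/4 = 2394
  smooth-coated: 3192 × 1/4 = 798
Contribution of smooth-coated: (692 − 798)² / 798 = 14.0802

14.080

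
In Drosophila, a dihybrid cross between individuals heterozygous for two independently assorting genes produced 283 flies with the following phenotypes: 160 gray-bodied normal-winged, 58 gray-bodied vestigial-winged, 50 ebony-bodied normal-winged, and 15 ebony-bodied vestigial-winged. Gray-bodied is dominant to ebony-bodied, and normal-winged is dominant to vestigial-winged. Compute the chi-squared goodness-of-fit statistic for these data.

1.049

A dihybrid F₂ with independent assortment and complete dominance at both loci gives a 9:3:3:1 phenotypic ratio.
Expected counts for N = 283 under a 9:3:3:1 ratio (total parts = 16):
  gray-bodied normal-winged: 283 × 9/16 = 159.1875
  gray-bodied vestigial-winged: 283 × 3/16 = 53.0625
  ebony-bodied normal-winged: 283 × 3/16 = 53.0625
  ebony-bodied vestigial-winged: 283 × 1/16 = 17.6875
χ² = Σ (O − E)² / E
  gray-bodied normal-winged: (160 − 159.1875)² / 159.1875 = 0.0041
  gray-bodied vestigial-winged: (58 − 53.0625)² / 53.0625 = 0.4594
  ebony-bodied normal-winged: (50 − 53.0625)² / 53.0625 = 0.1768
  ebony-bodied vestigial-winged: (15 − 17.6875)² / 17.6875 = 0.4083
χ² = 0.0041 + 0.4594 + 0.1768 + 0.4083 = 1.0486 ≈ 1.049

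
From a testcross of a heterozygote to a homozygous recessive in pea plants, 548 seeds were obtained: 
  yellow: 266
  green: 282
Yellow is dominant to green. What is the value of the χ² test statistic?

A testcross of a heterozygote (Aa × aa) gives a 1:1 phenotypic ratio.
Under the 1:1 hypothesis (Σ ratio = 2, N = 548):
  yellow: 548 × 1/2 = 274
  green: 548 × 1/2 = 274
χ² = Σ (O − E)² / E
  yellow: (266 − 274)² / 274 = 0.2336
  green: (282 − 274)² / 274 = 0.2336
χ² = 0.2336 + 0.2336 = 0.4672 ≈ 0.467

0.467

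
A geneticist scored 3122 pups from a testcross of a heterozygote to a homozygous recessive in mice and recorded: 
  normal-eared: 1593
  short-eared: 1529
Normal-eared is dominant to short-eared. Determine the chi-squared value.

A testcross of a heterozygote (Aa × aa) gives a 1:1 phenotypic ratio.
The 1:1 ratio has 2 parts, so with N = 3122 the expected counts are:
  normal-eared: 3122 × 1/2 = 1561
  short-eared: 3122 × 1/2 = 1561
χ² = Σ (O − E)² / E
  normal-eared: (1593 − 1561)² / 1561 = 0.6560
  short-eared: (1529 − 1561)² / 1561 = 0.6560
χ² = 0.6560 + 0.6560 = 1.312

1.312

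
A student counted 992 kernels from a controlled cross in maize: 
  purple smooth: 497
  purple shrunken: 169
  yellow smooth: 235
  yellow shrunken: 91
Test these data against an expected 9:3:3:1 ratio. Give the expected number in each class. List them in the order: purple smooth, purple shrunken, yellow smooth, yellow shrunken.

Total ratio parts = 16. Expected numbers out of 992:
  purple smooth: 992 × 9/16 = 558
  purple shrunken: 992 × 3/16 = 186
  yellow smooth: 992 × 3/16 = 186
  yellow shrunken: 992 × 1/16 = 62

558, 186, 186, 62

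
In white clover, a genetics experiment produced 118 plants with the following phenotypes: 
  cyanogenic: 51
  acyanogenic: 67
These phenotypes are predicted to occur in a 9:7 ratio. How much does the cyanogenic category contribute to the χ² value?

3.561

The 9:7 ratio has 16 parts, so with N = 118 the expected counts are:
  cyanogenic: 118 × 9/16 = 66.375
  acyanogenic: 118 × 7/16 = 51.625
Contribution of cyanogenic: (51 − 66.375)² / 66.375 = 3.5614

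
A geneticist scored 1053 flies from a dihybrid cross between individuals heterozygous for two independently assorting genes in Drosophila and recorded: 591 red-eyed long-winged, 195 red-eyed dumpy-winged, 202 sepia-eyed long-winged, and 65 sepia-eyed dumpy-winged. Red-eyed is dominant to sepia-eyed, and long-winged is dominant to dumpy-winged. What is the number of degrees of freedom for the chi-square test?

A dihybrid F₂ with independent assortment and complete dominance at both loci gives a 9:3:3:1 phenotypic ratio.
A goodness-of-fit test with 4 phenotype classes has df = 4 − 1 = 3.

3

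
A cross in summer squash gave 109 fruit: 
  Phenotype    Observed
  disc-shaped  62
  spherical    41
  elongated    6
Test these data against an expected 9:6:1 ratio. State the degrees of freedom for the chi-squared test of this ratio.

A goodness-of-fit test with 3 phenotype classes has df = 3 − 1 = 2.

2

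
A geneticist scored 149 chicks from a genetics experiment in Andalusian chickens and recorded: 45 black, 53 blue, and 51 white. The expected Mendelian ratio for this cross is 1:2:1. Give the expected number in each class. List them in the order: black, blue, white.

Expected counts for N = 149 under a 1:2:1 ratio (total parts = 4):
  black: 149 × 1/4 = 37.25
  blue: 149 × 2/4 = 74.5
  white: 149 × 1/4 = 37.25

37.25, 74.5, 37.25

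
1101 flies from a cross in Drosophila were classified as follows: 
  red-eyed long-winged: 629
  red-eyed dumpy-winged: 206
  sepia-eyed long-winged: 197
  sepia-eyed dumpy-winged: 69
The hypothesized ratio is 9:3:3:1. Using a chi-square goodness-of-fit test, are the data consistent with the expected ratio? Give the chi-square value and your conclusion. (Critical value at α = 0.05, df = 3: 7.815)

0.584; consistent

Expected counts for N = 1101 under a 9:3:3:1 ratio (total parts = 16):
  red-eyed long-winged: 1101 × 9/16 = 619.3125
  red-eyed dumpy-winged: 1101 × 3/16 = 206.4375
  sepia-eyed long-winged: 1101 × 3/16 = 206.4375
  sepia-eyed dumpy-winged: 1101 × 1/16 = 68.8125
χ² = Σ (O − E)² / E
  red-eyed long-winged: (629 − 619.3125)² / 619.3125 = 0.1515
  red-eyed dumpy-winged: (206 − 206.4375)² / 206.4375 = 0.0009
  sepia-eyed long-winged: (197 − 206.4375)² / 206.4375 = 0.4314
  sepia-eyed dumpy-winged: (69 − 68.8125)² / 68.8125 = 0.0005
χ² = 0.1515 + 0.0009 + 0.4314 + 0.0005 = 0.5843 ≈ 0.584
Degrees of freedom = 4 − 1 = 3; critical value at α = 0.05 is 7.815.
Since 0.584 < 7.815, we fail to reject the null hypothesis — the data are consistent with the 9:3:3:1 ratio.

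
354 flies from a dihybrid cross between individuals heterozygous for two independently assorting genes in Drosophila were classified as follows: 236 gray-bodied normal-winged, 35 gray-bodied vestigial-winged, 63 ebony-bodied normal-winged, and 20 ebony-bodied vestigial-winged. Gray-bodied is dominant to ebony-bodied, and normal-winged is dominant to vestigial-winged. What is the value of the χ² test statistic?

A dihybrid F₂ with independent assortment and complete dominance at both loci gives a 9:3:3:1 phenotypic ratio.
Expected counts for N = 354 under a 9:3:3:1 ratio (total parts = 16):
  gray-bodied normal-winged: 354 × 9/16 = 199.125
  gray-bodied vestigial-winged: 354 × 3/16 = 66.375
  ebony-bodied normal-winged: 354 × 3/16 = 66.375
  ebony-bodied vestigial-winged: 354 × 1/16 = 22.125
χ² = Σ (O − E)² / E
  gray-bodied normal-winged: (236 − 199.125)² / 199.125 = 6.8287
  gray-bodied vestigial-winged: (35 − 66.375)² / 66.375 = 14.8307
  ebony-bodied normal-winged: (63 − 66.375)² / 66.375 = 0.1716
  ebony-bodied vestigial-winged: (20 − 22.125)² / 22.125 = 0.2041
χ² = 6.8287 + 14.8307 + 0.1716 + 0.2041 = 22.0351 ≈ 22.035

22.035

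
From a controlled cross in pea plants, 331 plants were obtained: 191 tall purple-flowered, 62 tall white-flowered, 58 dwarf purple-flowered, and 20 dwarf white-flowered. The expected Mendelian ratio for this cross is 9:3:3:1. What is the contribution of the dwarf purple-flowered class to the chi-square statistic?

0.266

The 9:3:3:1 ratio has 16 parts, so with N = 331 the expected counts are:
  tall purple-flowered: 331 × 9/16 = 186.1875
  tall white-flowered: 331 × 3/16 = 62.0625
  dwarf purple-flowered: 331 × 3/16 = 62.0625
  dwarf white-flowered: 331 × 1/16 = 20.6875
Contribution of dwarf purple-flowered: (58 − 62.0625)² / 62.0625 = 0.2659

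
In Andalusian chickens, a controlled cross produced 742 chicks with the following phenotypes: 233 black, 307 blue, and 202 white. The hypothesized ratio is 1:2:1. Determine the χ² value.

24.671

Expected counts for N = 742 under a 1:2:1 ratio (total parts = 4):
  black: 742 × 1/4 = 185.5
  blue: 742 × 2/4 = 371
  white: 742 × 1/4 = 185.5
χ² = Σ (O − E)² / E
  black: (233 − 185.5)² / 185.5 = 12.1631
  blue: (307 − 371)² / 371 = 11.0404
  white: (202 − 185.5)² / 185.5 = 1.4677
χ² = 12.1631 + 11.0404 + 1.4677 = 24.6712 ≈ 24.671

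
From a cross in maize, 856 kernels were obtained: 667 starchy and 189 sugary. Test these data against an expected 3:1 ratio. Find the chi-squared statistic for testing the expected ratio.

The 3:1 ratio has 4 parts, so with N = 856 the expected counts are:
  starchy: 856 × 3/4 = 642
  sugary: 856 × 1/4 = 214
χ² = Σ (O − E)² / E
  starchy: (667 − 642)² / 642 = 0.9735
  sugary: (189 − 214)² / 214 = 2.9206
χ² = 0.9735 + 2.9206 = 3.8941 ≈ 3.894

3.894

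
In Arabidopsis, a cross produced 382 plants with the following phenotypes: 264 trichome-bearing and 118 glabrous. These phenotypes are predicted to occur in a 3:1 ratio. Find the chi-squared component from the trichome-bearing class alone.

1.767

Expected counts for N = 382 under a 3:1 ratio (total parts = 4):
  trichome-bearing: 382 × 3/4 = 286.5
  glabrous: 382 × 1/4 = 95.5
Contribution of trichome-bearing: (264 − 286.5)² / 286.5 = 1.7670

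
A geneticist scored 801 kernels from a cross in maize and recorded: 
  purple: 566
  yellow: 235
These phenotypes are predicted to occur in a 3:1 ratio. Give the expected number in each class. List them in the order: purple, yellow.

600.75, 200.25

Expected counts for N = 801 under a 3:1 ratio (total parts = 4):
  purple: 801 × 3/4 = 600.75
  yellow: 801 × 1/4 = 200.25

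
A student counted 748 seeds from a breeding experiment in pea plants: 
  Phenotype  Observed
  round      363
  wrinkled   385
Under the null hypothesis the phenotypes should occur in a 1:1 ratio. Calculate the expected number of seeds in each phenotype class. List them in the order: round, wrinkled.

374, 374

Expected counts for N = 748 under a 1:1 ratio (total parts = 2):
  round: 748 × 1/2 = 374
  wrinkled: 748 × 1/2 = 374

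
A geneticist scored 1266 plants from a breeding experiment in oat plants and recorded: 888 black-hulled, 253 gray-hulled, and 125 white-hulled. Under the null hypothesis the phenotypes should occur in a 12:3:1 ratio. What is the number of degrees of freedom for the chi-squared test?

2

A goodness-of-fit test with 3 phenotype classes has df = 3 − 1 = 2.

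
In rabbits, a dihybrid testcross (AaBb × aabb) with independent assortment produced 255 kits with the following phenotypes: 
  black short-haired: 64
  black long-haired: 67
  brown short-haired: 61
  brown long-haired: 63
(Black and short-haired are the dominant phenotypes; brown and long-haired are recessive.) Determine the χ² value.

A dihybrid testcross with independent assortment gives a 1:1:1:1 ratio.
Total ratio parts = 4. Expected numbers out of 255:
  black short-haired: 255 × 1/4 = 63.75
  black long-haired: 255 × 1/4 = 63.75
  brown short-haired: 255 × 1/4 = 63.75
  brown long-haired: 255 × 1/4 = 63.75
χ² = Σ (O − E)² / E
  black short-haired: (64 − 63.75)² / 63.75 = 0.0010
  black long-haired: (67 − 63.75)² / 63.75 = 0.1657
  brown short-haired: (61 − 63.75)² / 63.75 = 0.1186
  brown long-haired: (63 − 63.75)² / 63.75 = 0.0088
χ² = 0.0010 + 0.1657 + 0.1186 + 0.0088 = 0.2941 ≈ 0.294

0.294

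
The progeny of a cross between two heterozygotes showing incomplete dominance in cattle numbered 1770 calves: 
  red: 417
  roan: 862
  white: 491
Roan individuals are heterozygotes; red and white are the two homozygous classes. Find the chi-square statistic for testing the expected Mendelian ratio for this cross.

7.383

With incomplete dominance, a heterozygote × heterozygote cross gives a 1:2:1 phenotypic ratio.
Under the 1:2:1 hypothesis (Σ ratio = 4, N = 1770):
  red: 1770 × 1/4 = 442.5
  roan: 1770 × 2/4 = 885
  white: 1770 × 1/4 = 442.5
χ² = Σ (O − E)² / E
  red: (417 − 442.5)² / 442.5 = 1.4695
  roan: (862 − 885)² / 885 = 0.5977
  white: (491 − 442.5)² / 442.5 = 5.3158
χ² = 1.4695 + 0.5977 + 5.3158 = 7.383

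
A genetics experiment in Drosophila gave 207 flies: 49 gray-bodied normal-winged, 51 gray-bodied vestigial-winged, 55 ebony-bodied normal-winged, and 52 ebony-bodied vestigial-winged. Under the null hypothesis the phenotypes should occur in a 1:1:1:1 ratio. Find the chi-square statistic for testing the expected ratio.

0.362

Under the 1:1:1:1 hypothesis (Σ ratio = 4, N = 207):
  gray-bodied normal-winged: 207 × 1/4 = 51.75
  gray-bodied vestigial-winged: 207 × 1/4 = 51.75
  ebony-bodied normal-winged: 207 × 1/4 = 51.75
  ebony-bodied vestigial-winged: 207 × 1/4 = 51.75
χ² = Σ (O − E)² / E
  gray-bodied normal-winged: (49 − 51.75)² / 51.75 = 0.1461
  gray-bodied vestigial-winged: (51 − 51.75)² / 51.75 = 0.0109
  ebony-bodied normal-winged: (55 − 51.75)² / 51.75 = 0.2041
  ebony-bodied vestigial-winged: (52 − 51.75)² / 51.75 = 0.0012
χ² = 0.1461 + 0.0109 + 0.2041 + 0.0012 = 0.3623 ≈ 0.362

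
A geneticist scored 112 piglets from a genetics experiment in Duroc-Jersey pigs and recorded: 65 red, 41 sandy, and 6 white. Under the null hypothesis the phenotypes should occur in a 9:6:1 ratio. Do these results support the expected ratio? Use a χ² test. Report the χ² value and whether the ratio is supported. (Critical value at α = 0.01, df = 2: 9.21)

Total ratio parts = 16. Expected numbers out of 112:
  red: 112 × 9/16 = 63
  sandy: 112 × 6/16 = 42
  white: 112 × 1/16 = 7
χ² = Σ (O − E)² / E
  red: (65 − 63)² / 63 = 0.0635
  sandy: (41 − 42)² / 42 = 0.0238
  white: (6 − 7)² / 7 = 0.1429
χ² = 0.0635 + 0.0238 + 0.1429 = 0.2302 ≈ 0.230
Degrees of freedom = 3 − 1 = 2; critical value at α = 0.01 is 9.21.
Since 0.230 < 9.21, we fail to reject the null hypothesis — the data are consistent with the 9:6:1 ratio.

0.230; consistent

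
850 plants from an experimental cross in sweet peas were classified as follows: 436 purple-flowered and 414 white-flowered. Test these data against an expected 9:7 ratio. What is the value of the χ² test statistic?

8.483

The 9:7 ratio has 16 parts, so with N = 850 the expected counts are:
  purple-flowered: 850 × 9/16 = 478.125
  white-flowered: 850 × 7/16 = 371.875
χ² = Σ (O − E)² / E
  purple-flowered: (436 − 478.125)² / 478.125 = 3.7114
  white-flowered: (414 − 371.875)² / 371.875 = 4.7718
χ² = 3.7114 + 4.7718 = 8.4832 ≈ 8.483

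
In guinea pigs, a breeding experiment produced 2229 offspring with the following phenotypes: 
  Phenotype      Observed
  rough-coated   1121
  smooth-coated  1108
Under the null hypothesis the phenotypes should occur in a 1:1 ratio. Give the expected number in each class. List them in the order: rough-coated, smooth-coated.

1114.5, 1114.5

Expected counts for N = 2229 under a 1:1 ratio (total parts = 2):
  rough-coated: 2229 × 1/2 = 1114.5
  smooth-coated: 2229 × 1/2 = 1114.5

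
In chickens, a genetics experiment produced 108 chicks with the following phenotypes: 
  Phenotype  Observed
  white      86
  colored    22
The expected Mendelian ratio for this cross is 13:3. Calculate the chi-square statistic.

The 13:3 ratio has 16 parts, so with N = 108 the expected counts are:
  white: 108 × 13/16 = 87.75
  colored: 108 × 3/16 = 20.25
χ² = Σ (O − E)² / E
  white: (86 − 87.75)² / 87.75 = 0.0349
  colored: (22 − 20.25)² / 20.25 = 0.1512
χ² = 0.0349 + 0.1512 = 0.1861 ≈ 0.186

0.186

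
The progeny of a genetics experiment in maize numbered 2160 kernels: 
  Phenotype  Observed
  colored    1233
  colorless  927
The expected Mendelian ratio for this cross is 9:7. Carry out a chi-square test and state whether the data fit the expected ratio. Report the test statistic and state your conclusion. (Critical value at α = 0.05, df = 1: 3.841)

The 9:7 ratio has 16 parts, so with N = 2160 the expected counts are:
  colored: 2160 × 9/16 = 1215
  colorless: 2160 × 7/16 = 945
χ² = Σ (O − E)² / E
  colored: (1233 − 1215)² / 1215 = 0.2667
  colorless: (927 − 945)² / 945 = 0.3429
χ² = 0.2667 + 0.3429 = 0.6096 ≈ 0.610
Degrees of freedom = 2 − 1 = 1; critical value at α = 0.05 is 3.841.
Since 0.610 < 3.841, we fail to reject the null hypothesis — the data are consistent with the 9:7 ratio.

0.610; consistent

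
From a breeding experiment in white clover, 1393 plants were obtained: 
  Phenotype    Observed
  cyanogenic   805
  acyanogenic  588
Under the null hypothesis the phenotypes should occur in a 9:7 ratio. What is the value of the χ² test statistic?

Expected counts for N = 1393 under a 9:7 ratio (total parts = 16):
  cyanogenic: 1393 × 9/16 = 783.5625
  acyanogenic: 1393 × 7/16 = 609.4375
χ² = Σ (O − E)² / E
  cyanogenic: (805 − 783.5625)² / 783.5625 = 0.5865
  acyanogenic: (588 − 609.4375)² / 609.4375 = 0.7541
χ² = 0.5865 + 0.7541 = 1.3406 ≈ 1.341

1.341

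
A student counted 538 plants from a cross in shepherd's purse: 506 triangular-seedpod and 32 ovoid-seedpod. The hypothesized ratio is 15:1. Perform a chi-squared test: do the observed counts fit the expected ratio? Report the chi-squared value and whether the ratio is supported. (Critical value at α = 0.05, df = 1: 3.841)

0.084; consistent

The 15:1 ratio has 16 parts, so with N = 538 the expected counts are:
  triangular-seedpod: 538 × 15/16 = 504.375
  ovoid-seedpod: 538 × 1/16 = 33.625
χ² = Σ (O − E)² / E
  triangular-seedpod: (506 − 504.375)² / 504.375 = 0.0052
  ovoid-seedpod: (32 − 33.625)² / 33.625 = 0.0785
χ² = 0.0052 + 0.0785 = 0.0837 ≈ 0.084
Degrees of freedom = 2 − 1 = 1; critical value at α = 0.05 is 3.841.
Since 0.084 < 3.841, we fail to reject the null hypothesis — the data are consistent with the 15:1 ratio.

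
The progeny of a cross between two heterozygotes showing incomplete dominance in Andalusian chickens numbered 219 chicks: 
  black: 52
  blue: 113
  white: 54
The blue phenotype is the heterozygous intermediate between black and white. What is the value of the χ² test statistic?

With incomplete dominance, a heterozygote × heterozygote cross gives a 1:2:1 phenotypic ratio.
The 1:2:1 ratio has 4 parts, so with N = 219 the expected counts are:
  black: 219 × 1/4 = 54.75
  blue: 219 × 2/4 = 109.5
  white: 219 × 1/4 = 54.75
χ² = Σ (O − E)² / E
  black: (52 − 54.75)² / 54.75 = 0.1381
  blue: (113 − 109.5)² / 109.5 = 0.1119
  white: (54 − 54.75)² / 54.75 = 0.0103
χ² = 0.1381 + 0.1119 + 0.0103 = 0.2603 ≈ 0.260

0.260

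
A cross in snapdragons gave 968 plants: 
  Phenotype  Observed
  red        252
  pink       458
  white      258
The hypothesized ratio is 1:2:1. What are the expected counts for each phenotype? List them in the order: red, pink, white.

The 1:2:1 ratio has 4 parts, so with N = 968 the expected counts are:
  red: 968 × 1/4 = 242
  pink: 968 × 2/4 = 484
  white: 968 × 1/4 = 242

242, 484, 242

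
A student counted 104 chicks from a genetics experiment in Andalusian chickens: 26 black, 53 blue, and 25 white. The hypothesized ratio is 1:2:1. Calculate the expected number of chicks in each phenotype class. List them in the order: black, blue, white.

Under the 1:2:1 hypothesis (Σ ratio = 4, N = 104):
  black: 104 × 1/4 = 26
  blue: 104 × 2/4 = 52
  white: 104 × 1/4 = 26

26, 52, 26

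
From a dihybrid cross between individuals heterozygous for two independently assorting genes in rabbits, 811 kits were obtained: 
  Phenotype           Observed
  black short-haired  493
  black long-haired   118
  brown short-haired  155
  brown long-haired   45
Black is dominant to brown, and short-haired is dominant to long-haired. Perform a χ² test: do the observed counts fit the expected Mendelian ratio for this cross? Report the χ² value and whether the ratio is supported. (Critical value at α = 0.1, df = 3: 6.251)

A dihybrid F₂ with independent assortment and complete dominance at both loci gives a 9:3:3:1 phenotypic ratio.
Total ratio parts = 16. Expected numbers out of 811:
  black short-haired: 811 × 9/16 = 456.1875
  black long-haired: 811 × 3/16 = 152.0625
  brown short-haired: 811 × 3/16 = 152.0625
  brown long-haired: 811 × 1/16 = 50.6875
χ² = Σ (O − E)² / E
  black short-haired: (493 − 456.1875)² / 456.1875 = 2.9706
  black long-haired: (118 − 152.0625)² / 152.0625 = 7.6301
  brown short-haired: (155 − 152.0625)² / 152.0625 = 0.0567
  brown long-haired: (45 − 50.6875)² / 50.6875 = 0.6382
χ² = 2.9706 + 7.6301 + 0.0567 + 0.6382 = 11.2956 ≈ 11.296
Degrees of freedom = 4 − 1 = 3; critical value at α = 0.1 is 6.251.
Since 11.296 > 6.251, we reject the null hypothesis — the data do not fit the 9:3:3:1 ratio.

11.296; not consistent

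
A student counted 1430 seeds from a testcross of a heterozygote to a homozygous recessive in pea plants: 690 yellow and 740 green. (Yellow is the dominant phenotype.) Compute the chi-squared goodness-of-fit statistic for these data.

A testcross of a heterozygote (Aa × aa) gives a 1:1 phenotypic ratio.
Under the 1:1 hypothesis (Σ ratio = 2, N = 1430):
  yellow: 1430 × 1/2 = 715
  green: 1430 × 1/2 = 715
χ² = Σ (O − E)² / E
  yellow: (690 − 715)² / 715 = 0.8741
  green: (740 − 715)² / 715 = 0.8741
χ² = 0.8741 + 0.8741 = 1.7482 ≈ 1.748

1.748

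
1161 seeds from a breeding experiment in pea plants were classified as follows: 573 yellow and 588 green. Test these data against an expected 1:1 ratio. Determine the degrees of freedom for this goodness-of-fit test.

A goodness-of-fit test with 2 phenotype classes has df = 2 − 1 = 1.

1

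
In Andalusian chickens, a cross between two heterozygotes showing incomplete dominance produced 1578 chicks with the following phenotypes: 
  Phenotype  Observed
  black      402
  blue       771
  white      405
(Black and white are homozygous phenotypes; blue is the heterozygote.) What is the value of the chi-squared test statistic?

0.833

With incomplete dominance, a heterozygote × heterozygote cross gives a 1:2:1 phenotypic ratio.
The 1:2:1 ratio has 4 parts, so with N = 1578 the expected counts are:
  black: 1578 × 1/4 = 394.5
  blue: 1578 × 2/4 = 789
  white: 1578 × 1/4 = 394.5
χ² = Σ (O − E)² / E
  black: (402 − 394.5)² / 394.5 = 0.1426
  blue: (771 − 789)² / 789 = 0.4106
  white: (405 − 394.5)² / 394.5 = 0.2795
χ² = 0.1426 + 0.4106 + 0.2795 = 0.8327 ≈ 0.833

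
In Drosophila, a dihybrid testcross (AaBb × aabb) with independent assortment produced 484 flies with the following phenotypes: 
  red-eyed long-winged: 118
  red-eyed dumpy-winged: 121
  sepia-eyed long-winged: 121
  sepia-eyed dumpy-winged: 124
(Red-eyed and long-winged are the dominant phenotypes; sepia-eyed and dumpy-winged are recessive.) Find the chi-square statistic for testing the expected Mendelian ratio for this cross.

A dihybrid testcross with independent assortment gives a 1:1:1:1 ratio.
The 1:1:1:1 ratio has 4 parts, so with N = 484 the expected counts are:
  red-eyed long-winged: 484 × 1/4 = 121
  red-eyed dumpy-winged: 484 × 1/4 = 121
  sepia-eyed long-winged: 484 × 1/4 = 121
  sepia-eyed dumpy-winged: 484 × 1/4 = 121
χ² = Σ (O − E)² / E
  red-eyed long-winged: (118 − 121)² / 121 = 0.0744
  red-eyed dumpy-winged: (121 − 121)² / 121 = 0.0000
  sepia-eyed long-winged: (121 − 121)² / 121 = 0.0000
  sepia-eyed dumpy-winged: (124 − 121)² / 121 = 0.0744
χ² = 0.0744 + 0.0000 + 0.0000 + 0.0744 = 0.1488 ≈ 0.149

0.149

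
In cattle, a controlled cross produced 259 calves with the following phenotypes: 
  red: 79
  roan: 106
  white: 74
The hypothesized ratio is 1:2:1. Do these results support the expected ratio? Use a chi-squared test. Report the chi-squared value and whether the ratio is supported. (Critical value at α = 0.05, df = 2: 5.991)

8.722; not consistent

The 1:2:1 ratio has 4 parts, so with N = 259 the expected counts are:
  red: 259 × 1/4 = 64.75
  roan: 259 × 2/4 = 129.5
  white: 259 × 1/4 = 64.75
χ² = Σ (O − E)² / E
  red: (79 − 64.75)² / 64.75 = 3.1361
  roan: (106 − 129.5)² / 129.5 = 4.2645
  white: (74 − 64.75)² / 64.75 = 1.3214
χ² = 3.1361 + 4.2645 + 1.3214 = 8.722
Degrees of freedom = 3 − 1 = 2; critical value at α = 0.05 is 5.991.
Since 8.722 > 5.991, we reject the null hypothesis — the data do not fit the 1:2:1 ratio.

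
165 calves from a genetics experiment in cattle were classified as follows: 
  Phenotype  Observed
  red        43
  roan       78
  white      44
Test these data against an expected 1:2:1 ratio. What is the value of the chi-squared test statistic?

0.503

Under the 1:2:1 hypothesis (Σ ratio = 4, N = 165):
  red: 165 × 1/4 = 41.25
  roan: 165 × 2/4 = 82.5
  white: 165 × 1/4 = 41.25
χ² = Σ (O − E)² / E
  red: (43 − 41.25)² / 41.25 = 0.0742
  roan: (78 − 82.5)² / 82.5 = 0.2455
  white: (44 − 41.25)² / 41.25 = 0.1833
χ² = 0.0742 + 0.2455 + 0.1833 = 0.503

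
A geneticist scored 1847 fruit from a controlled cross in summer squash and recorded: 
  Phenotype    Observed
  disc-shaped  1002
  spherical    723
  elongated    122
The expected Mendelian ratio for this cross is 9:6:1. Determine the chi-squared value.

3.018

Total ratio parts = 16. Expected numbers out of 1847:
  disc-shaped: 1847 × 9/16 = 1038.9375
  spherical: 1847 × 6/16 = 692.625
  elongated: 1847 × 1/16 = 115.4375
χ² = Σ (O − E)² / E
  disc-shaped: (1002 − 1038.9375)² / 1038.9375 = 1.3132
  spherical: (723 − 692.625)² / 692.625 = 1.3321
  elongated: (122 − 115.4375)² / 115.4375 = 0.3731
χ² = 1.3132 + 1.3321 + 0.3731 = 3.0184 ≈ 3.018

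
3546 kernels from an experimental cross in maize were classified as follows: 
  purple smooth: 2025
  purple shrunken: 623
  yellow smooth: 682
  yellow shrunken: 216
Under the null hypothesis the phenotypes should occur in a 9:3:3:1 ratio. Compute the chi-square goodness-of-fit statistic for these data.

3.684

Total ratio parts = 16. Expected numbers out of 3546:
  purple smooth: 3546 × 9/16 = 1994.625
  purple shrunken: 3546 × 3/16 = 664.875
  yellow smooth: 3546 × 3/16 = 664.875
  yellow shrunken: 3546 × 1/16 = 221.625
χ² = Σ (O − E)² / E
  purple smooth: (2025 − 1994.625)² / 1994.625 = 0.4626
  purple shrunken: (623 − 664.875)² / 664.875 = 2.6374
  yellow smooth: (682 − 664.875)² / 664.875 = 0.4411
  yellow shrunken: (216 − 221.625)² / 221.625 = 0.1428
χ² = 0.4626 + 2.6374 + 0.4411 + 0.1428 = 3.6839 ≈ 3.684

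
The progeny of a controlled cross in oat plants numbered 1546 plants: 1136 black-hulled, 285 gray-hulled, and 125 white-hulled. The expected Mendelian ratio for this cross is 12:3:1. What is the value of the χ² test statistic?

The 12:3:1 ratio has 16 parts, so with N = 1546 the expected counts are:
  black-hulled: 1546 × 12/16 = 1159.5
  gray-hulled: 1546 × 3/16 = 289.875
  white-hulled: 1546 × 1/16 = 96.625
χ² = Σ (O − E)² / E
  black-hulled: (1136 − 1159.5)² / 1159.5 = 0.4763
  gray-hulled: (285 − 289.875)² / 289.875 = 0.0820
  white-hulled: (125 − 96.625)² / 96.625 = 8.3326
χ² = 0.4763 + 0.0820 + 8.3326 = 8.8909 ≈ 8.891

8.891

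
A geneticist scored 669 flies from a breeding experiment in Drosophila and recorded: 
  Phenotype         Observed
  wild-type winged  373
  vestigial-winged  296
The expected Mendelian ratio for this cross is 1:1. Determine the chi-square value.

Expected counts for N = 669 under a 1:1 ratio (total parts = 2):
  wild-type winged: 669 × 1/2 = 334.5
  vestigial-winged: 669 × 1/2 = 334.5
χ² = Σ (O − E)² / E
  wild-type winged: (373 − 334.5)² / 334.5 = 4.4312
  vestigial-winged: (296 − 334.5)² / 334.5 = 4.4312
χ² = 4.4312 + 4.4312 = 8.8624 ≈ 8.862

8.862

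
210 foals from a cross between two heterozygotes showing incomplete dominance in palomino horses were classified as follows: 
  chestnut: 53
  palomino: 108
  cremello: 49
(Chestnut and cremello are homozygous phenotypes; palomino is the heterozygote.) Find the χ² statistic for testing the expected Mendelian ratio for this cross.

With incomplete dominance, a heterozygote × heterozygote cross gives a 1:2:1 phenotypic ratio.
Expected counts for N = 210 under a 1:2:1 ratio (total parts = 4):
  chestnut: 210 × 1/4 = 52.5
  palomino: 210 × 2/4 = 105
  cremello: 210 × 1/4 = 52.5
χ² = Σ (O − E)² / E
  chestnut: (53 − 52.5)² / 52.5 = 0.0048
  palomino: (108 − 105)² / 105 = 0.0857
  cremello: (49 − 52.5)² / 52.5 = 0.2333
χ² = 0.0048 + 0.0857 + 0.2333 = 0.3238 ≈ 0.324

0.324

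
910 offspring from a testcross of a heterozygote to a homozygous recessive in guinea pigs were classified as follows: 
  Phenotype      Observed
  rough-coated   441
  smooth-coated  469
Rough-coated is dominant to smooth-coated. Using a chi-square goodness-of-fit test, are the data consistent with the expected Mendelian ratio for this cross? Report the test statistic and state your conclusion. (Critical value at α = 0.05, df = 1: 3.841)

A testcross of a heterozygote (Aa × aa) gives a 1:1 phenotypic ratio.
Expected counts for N = 910 under a 1:1 ratio (total parts = 2):
  rough-coated: 910 × 1/2 = 455
  smooth-coated: 910 × 1/2 = 455
χ² = Σ (O − E)² / E
  rough-coated: (441 − 455)² / 455 = 0.4308
  smooth-coated: (469 − 455)² / 455 = 0.4308
χ² = 0.4308 + 0.4308 = 0.8616 ≈ 0.862
Degrees of freedom = 2 − 1 = 1; critical value at α = 0.05 is 3.841.
Since 0.862 < 3.841, we fail to reject the null hypothesis — the data are consistent with the 1:1 ratio.

0.862; consistent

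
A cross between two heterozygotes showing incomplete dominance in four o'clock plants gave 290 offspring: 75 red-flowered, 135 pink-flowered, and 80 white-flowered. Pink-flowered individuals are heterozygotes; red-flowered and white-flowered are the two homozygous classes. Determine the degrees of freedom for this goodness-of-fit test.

With incomplete dominance, a heterozygote × heterozygote cross gives a 1:2:1 phenotypic ratio.
A goodness-of-fit test with 3 phenotype classes has df = 3 − 1 = 2.

2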